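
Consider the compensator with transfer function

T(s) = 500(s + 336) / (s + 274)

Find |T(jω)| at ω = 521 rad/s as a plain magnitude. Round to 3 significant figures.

At s = jω = j521:
zero (s+336): 336 + j521 → |·| = √(336²+521²) = √384337 ≈ 619.95, ∠ = arctan(521/336) ≈ 57.18°
pole (s+274): 274 + j521 → |·| = √(274²+521²) = √346517 ≈ 588.66, ∠ = arctan(521/274) ≈ 62.26°
|T| = 500 · 619.95 / 588.66 ≈ 526.58

527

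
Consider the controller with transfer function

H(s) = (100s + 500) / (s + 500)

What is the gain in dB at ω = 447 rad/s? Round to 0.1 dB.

Substitute s = j447:
Numerator: 100(j447) + 500 = 500 + j44700
Denominator: (j447) + 500 = 500 + j447
|N| = √(500² + 44700²) ≈ 44703, ∠N ≈ 89.36°
|D| = √(500² + 447²) ≈ 670.68, ∠D ≈ 41.80°
|H| = 44703 / 670.68 ≈ 66.653
Gain = 20 log₁₀(66.653) ≈ 36.48 dB

36.5 dB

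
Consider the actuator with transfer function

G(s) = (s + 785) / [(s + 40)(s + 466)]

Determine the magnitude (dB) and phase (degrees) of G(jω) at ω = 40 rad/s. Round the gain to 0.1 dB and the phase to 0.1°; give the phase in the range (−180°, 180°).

-30.5 dB, -47.0°

At s = jω = j40:
zero (s+785): 785 + j40 → |·| = √(785²+40²) = √617825 ≈ 786.02, ∠ = arctan(40/785) ≈ 2.92°
pole (s+40): 40 + j40 → |·| = √(40²+40²) = √3200 ≈ 56.569, ∠ = arctan(40/40) ≈ 45.00°
pole (s+466): 466 + j40 → |·| = √(466²+40²) = √218756 ≈ 467.71, ∠ = arctan(40/466) ≈ 4.91°
|G| = 1 · 786.02 / 26458 ≈ 0.029708
Gain = 20 log₁₀(0.029708) ≈ -30.54 dB
∠G = 2.92° − 49.91° = -46.99°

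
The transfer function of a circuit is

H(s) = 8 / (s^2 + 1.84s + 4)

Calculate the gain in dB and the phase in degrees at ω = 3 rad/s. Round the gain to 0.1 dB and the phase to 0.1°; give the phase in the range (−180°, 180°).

At s = jω = j3:
quadratic: (j3)² + 1.84·j3 + 4 = -5 + j5.52 → |·| ≈ 7.4478, ∠ ≈ 132.17°
|H| = 8 / 7.4478 ≈ 1.0741
Gain = 20 log₁₀(1.0741) ≈ 0.62 dB
∠H = 0.00° − 132.17° = -132.17°

0.6 dB, -132.2°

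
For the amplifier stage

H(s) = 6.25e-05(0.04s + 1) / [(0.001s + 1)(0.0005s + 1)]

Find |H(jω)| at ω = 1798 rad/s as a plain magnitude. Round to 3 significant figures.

0.00162

At ω = 1798 rad/s:
zero (1 + j1798·0.04) = 1 + j71.92 → |·| ≈ 71.927, ∠ ≈ 89.20°
pole (1 + j1798·0.001) = 1 + j1.798 → |·| ≈ 2.0574, ∠ ≈ 60.92°
pole (1 + j1798·0.0005) = 1 + j0.899 → |·| ≈ 1.3447, ∠ ≈ 41.96°
|H| = 6.25e-05 · 71.927 / (2.0574 · 1.3447) ≈ 0.0016249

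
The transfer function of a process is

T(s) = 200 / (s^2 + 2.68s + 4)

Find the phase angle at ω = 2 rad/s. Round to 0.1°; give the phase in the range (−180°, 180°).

-90.0°

At s = jω = j2:
quadratic: (j2)² + 2.68·j2 + 4 = 0 + j5.36 → |·| ≈ 5.36, ∠ ≈ 90.00°
∠T = 0.00° − 90.00° = -90.00°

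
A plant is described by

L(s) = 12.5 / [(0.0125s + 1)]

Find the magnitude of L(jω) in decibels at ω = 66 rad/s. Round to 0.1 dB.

19.7 dB

At ω = 66 rad/s:
pole (1 + j66·0.0125) = 1 + j0.825 → |·| ≈ 1.2964, ∠ ≈ 39.52°
|L| = 12.5 · 1 / (1.2964) ≈ 9.6421
Gain = 20 log₁₀(9.6421) ≈ 19.68 dB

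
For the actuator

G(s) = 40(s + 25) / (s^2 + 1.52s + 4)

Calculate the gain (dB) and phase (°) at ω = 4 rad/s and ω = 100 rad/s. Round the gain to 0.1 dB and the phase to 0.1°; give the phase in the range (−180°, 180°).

ω = 4: 37.5 dB, -144.0°; ω = 100: -7.7 dB, -103.2°

At s = jω = j4:
zero (s+25): 25 + j4 → |·| = √(25²+4²) = √641 ≈ 25.318, ∠ = arctan(4/25) ≈ 9.09°
quadratic: (j4)² + 1.52·j4 + 4 = -12 + j6.08 → |·| ≈ 13.452, ∠ ≈ 153.13°
|G| = 40 · 25.318 / 13.452 ≈ 75.284
Gain = 20 log₁₀(75.284) ≈ 37.53 dB
∠G = 9.09° − 153.13° = -144.04°

At s = jω = j100:
zero (s+25): 25 + j100 → |·| = √(25²+100²) = √10625 ≈ 103.08, ∠ = arctan(100/25) ≈ 75.96°
quadratic: (j100)² + 1.52·j100 + 4 = -9996 + j152 → |·| ≈ 9997.2, ∠ ≈ 179.13°
|G| = 40 · 103.08 / 9997.2 ≈ 0.41244
Gain = 20 log₁₀(0.41244) ≈ -7.69 dB
∠G = 75.96° − 179.13° = -103.17°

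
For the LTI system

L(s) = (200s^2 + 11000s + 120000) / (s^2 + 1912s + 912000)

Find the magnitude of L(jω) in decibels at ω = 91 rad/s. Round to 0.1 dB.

Substitute s = j91:
Numerator: 200(j91)^2 + 11000(j91) + 120000 = -1536200 + j1001000
Denominator: (j91)^2 + 1912(j91) + 912000 = 903719 + j173992
|N| = √(1536200² + 1001000²) ≈ 1.8336e+06, ∠N ≈ 146.91°
|D| = √(903719² + 173992²) ≈ 9.2032e+05, ∠D ≈ 10.90°
|L| = 1.8336e+06 / 9.2032e+05 ≈ 1.9924
Gain = 20 log₁₀(1.9924) ≈ 5.99 dB

6.0 dB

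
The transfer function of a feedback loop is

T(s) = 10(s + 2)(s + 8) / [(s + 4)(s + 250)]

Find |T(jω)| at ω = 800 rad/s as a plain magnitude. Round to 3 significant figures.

9.55

At s = jω = j800:
zero (s+2): 2 + j800 → |·| = √(2²+800²) = √640004 ≈ 800, ∠ = arctan(800/2) ≈ 89.86°
zero (s+8): 8 + j800 → |·| = √(8²+800²) = √640064 ≈ 800.04, ∠ = arctan(800/8) ≈ 89.43°
pole (s+4): 4 + j800 → |·| = √(4²+800²) = √640016 ≈ 800.01, ∠ = arctan(800/4) ≈ 89.71°
pole (s+250): 250 + j800 → |·| = √(250²+800²) = √702500 ≈ 838.15, ∠ = arctan(800/250) ≈ 72.65°
|T| = 10 · 6.4003e+05 / 6.7053e+05 ≈ 9.5451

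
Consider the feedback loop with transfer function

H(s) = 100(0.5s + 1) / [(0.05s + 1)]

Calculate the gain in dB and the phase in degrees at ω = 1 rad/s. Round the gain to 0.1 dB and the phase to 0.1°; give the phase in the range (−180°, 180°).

41.0 dB, 23.7°

At ω = 1 rad/s:
zero (1 + j1·0.5) = 1 + j0.5 → |·| ≈ 1.118, ∠ ≈ 26.57°
pole (1 + j1·0.05) = 1 + j0.05 → |·| ≈ 1.0012, ∠ ≈ 2.86°
|H| = 100 · 1.118 / (1.0012) ≈ 111.67
Gain = 20 log₁₀(111.67) ≈ 40.96 dB
∠H = (26.57°) − (2.86°) = 23.71°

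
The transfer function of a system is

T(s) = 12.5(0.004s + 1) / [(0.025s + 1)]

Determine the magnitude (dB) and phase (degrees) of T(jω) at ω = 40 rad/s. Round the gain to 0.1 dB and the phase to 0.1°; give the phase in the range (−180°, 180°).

19.0 dB, -35.9°

At ω = 40 rad/s:
zero (1 + j40·0.004) = 1 + j0.16 → |·| ≈ 1.0127, ∠ ≈ 9.09°
pole (1 + j40·0.025) = 1 + j1 → |·| ≈ 1.4142, ∠ ≈ 45.00°
|T| = 12.5 · 1.0127 / (1.4142) ≈ 8.9512
Gain = 20 log₁₀(8.9512) ≈ 19.04 dB
∠T = (9.09°) − (45.00°) = -35.91°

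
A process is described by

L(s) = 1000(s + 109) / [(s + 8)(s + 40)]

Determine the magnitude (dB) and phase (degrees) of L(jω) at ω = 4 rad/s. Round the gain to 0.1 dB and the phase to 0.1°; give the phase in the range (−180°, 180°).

At s = jω = j4:
zero (s+109): 109 + j4 → |·| = √(109²+4²) = √11897 ≈ 109.07, ∠ = arctan(4/109) ≈ 2.10°
pole (s+8): 8 + j4 → |·| = √(8²+4²) = √80 ≈ 8.9443, ∠ = arctan(4/8) ≈ 26.57°
pole (s+40): 40 + j4 → |·| = √(40²+4²) = √1616 ≈ 40.2, ∠ = arctan(4/40) ≈ 5.71°
|L| = 1000 · 109.07 / 359.56 ≈ 303.34
Gain = 20 log₁₀(303.34) ≈ 49.64 dB
∠L = 2.10° − 32.28° = -30.18°

49.6 dB, -30.2°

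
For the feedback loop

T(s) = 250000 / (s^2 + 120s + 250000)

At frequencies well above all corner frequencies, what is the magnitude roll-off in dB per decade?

Each pole contributes −20 dB/decade at high frequency; each zero contributes +20 dB/decade.
Net: 0 zero(s) − 2 pole(s) → -40 dB/decade.

-40 dB/decade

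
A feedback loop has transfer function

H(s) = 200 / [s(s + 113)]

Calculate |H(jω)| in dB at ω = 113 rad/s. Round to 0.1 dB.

-39.1 dB

At s = jω = j113:
pole (s+113): 113 + j113 → |·| = √(113²+113²) = √25538 ≈ 159.81, ∠ = arctan(113/113) ≈ 45.00°
pole at origin: |s| = 113, ∠ = 90.00° (in denominator)
|H| = 200 / 18059 ≈ 0.011075
Gain = 20 log₁₀(0.011075) ≈ -39.11 dB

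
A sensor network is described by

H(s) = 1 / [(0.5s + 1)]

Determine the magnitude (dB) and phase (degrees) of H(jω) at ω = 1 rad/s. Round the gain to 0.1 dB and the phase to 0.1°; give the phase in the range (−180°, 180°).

At ω = 1 rad/s:
pole (1 + j1·0.5) = 1 + j0.5 → |·| ≈ 1.118, ∠ ≈ 26.57°
|H| = 1 · 1 / (1.118) ≈ 0.89445
Gain = 20 log₁₀(0.89445) ≈ -0.97 dB
∠H = (0°) − (26.57°) = -26.57°

-1.0 dB, -26.6°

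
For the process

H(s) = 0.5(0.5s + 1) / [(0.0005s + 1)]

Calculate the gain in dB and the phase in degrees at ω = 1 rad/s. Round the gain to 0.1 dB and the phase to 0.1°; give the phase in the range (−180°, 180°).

At ω = 1 rad/s:
zero (1 + j1·0.5) = 1 + j0.5 → |·| ≈ 1.118, ∠ ≈ 26.57°
pole (1 + j1·0.0005) = 1 + j0.0005 → |·| ≈ 1, ∠ ≈ 0.03°
|H| = 0.5 · 1.118 / (1) ≈ 0.559
Gain = 20 log₁₀(0.559) ≈ -5.05 dB
∠H = (26.57°) − (0.03°) = 26.54°

-5.1 dB, 26.5°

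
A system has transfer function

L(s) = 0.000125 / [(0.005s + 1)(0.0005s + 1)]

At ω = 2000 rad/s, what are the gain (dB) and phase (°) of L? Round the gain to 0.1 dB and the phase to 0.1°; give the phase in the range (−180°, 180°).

-101.1 dB, -129.3°

At ω = 2000 rad/s:
pole (1 + j2000·0.005) = 1 + j10 → |·| ≈ 10.05, ∠ ≈ 84.29°
pole (1 + j2000·0.0005) = 1 + j1 → |·| ≈ 1.4142, ∠ ≈ 45.00°
|L| = 0.000125 · 1 / (10.05 · 1.4142) ≈ 8.7949e-06
Gain = 20 log₁₀(8.7949e-06) ≈ -101.12 dB
∠L = (0°) − (84.29° + 45.00°) = -129.29°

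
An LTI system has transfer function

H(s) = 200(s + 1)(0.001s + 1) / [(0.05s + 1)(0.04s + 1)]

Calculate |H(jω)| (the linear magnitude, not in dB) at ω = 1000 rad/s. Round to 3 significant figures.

141

At ω = 1000 rad/s:
zero (1 + j1000·1) = 1 + j1000 → |·| ≈ 1000, ∠ ≈ 89.94°
zero (1 + j1000·0.001) = 1 + j1 → |·| ≈ 1.4142, ∠ ≈ 45.00°
pole (1 + j1000·0.05) = 1 + j50 → |·| ≈ 50.01, ∠ ≈ 88.85°
pole (1 + j1000·0.04) = 1 + j40 → |·| ≈ 40.012, ∠ ≈ 88.57°
|H| = 200 · 1000 · 1.4142 / (50.01 · 40.012) ≈ 141.35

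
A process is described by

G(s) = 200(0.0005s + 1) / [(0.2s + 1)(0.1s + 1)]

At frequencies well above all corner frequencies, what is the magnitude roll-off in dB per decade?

Each pole contributes −20 dB/decade at high frequency; each zero contributes +20 dB/decade.
Net: 1 zero(s) − 2 pole(s) → -20 dB/decade.

-20 dB/decade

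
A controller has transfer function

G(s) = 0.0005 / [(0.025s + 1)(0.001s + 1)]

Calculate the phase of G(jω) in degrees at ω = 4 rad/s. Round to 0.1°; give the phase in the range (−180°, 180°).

-5.9°

At ω = 4 rad/s:
pole (1 + j4·0.025) = 1 + j0.1 → |·| ≈ 1.005, ∠ ≈ 5.71°
pole (1 + j4·0.001) = 1 + j0.004 → |·| ≈ 1, ∠ ≈ 0.23°
∠G = (0°) − (5.71° + 0.23°) = -5.94°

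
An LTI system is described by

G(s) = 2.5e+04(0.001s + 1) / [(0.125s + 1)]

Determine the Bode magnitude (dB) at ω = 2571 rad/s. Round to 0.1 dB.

46.6 dB

At ω = 2571 rad/s:
zero (1 + j2571·0.001) = 1 + j2.571 → |·| ≈ 2.7586, ∠ ≈ 68.75°
pole (1 + j2571·0.125) = 1 + j321.375 → |·| ≈ 321.38, ∠ ≈ 89.82°
|G| = 2.5e+04 · 2.7586 / (321.38) ≈ 214.59
Gain = 20 log₁₀(214.59) ≈ 46.63 dB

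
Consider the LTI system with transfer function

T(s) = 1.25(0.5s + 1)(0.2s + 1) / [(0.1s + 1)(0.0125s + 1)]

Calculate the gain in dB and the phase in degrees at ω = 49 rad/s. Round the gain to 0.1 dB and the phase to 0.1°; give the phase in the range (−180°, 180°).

34.2 dB, 61.9°

At ω = 49 rad/s:
zero (1 + j49·0.5) = 1 + j24.5 → |·| ≈ 24.52, ∠ ≈ 87.66°
zero (1 + j49·0.2) = 1 + j9.8 → |·| ≈ 9.8509, ∠ ≈ 84.17°
pole (1 + j49·0.1) = 1 + j4.9 → |·| ≈ 5.001, ∠ ≈ 78.47°
pole (1 + j49·0.0125) = 1 + j0.6125 → |·| ≈ 1.1727, ∠ ≈ 31.49°
|T| = 1.25 · 24.52 · 9.8509 / (5.001 · 1.1727) ≈ 51.483
Gain = 20 log₁₀(51.483) ≈ 34.23 dB
∠T = (87.66° + 84.17°) − (78.47° + 31.49°) = 61.87°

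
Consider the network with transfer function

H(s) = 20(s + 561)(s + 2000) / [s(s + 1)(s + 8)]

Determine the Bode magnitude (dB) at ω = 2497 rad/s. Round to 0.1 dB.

-39.6 dB

At s = jω = j2497:
zero (s+561): 561 + j2497 → |·| = √(561²+2497²) = √6549730 ≈ 2559.2, ∠ = arctan(2497/561) ≈ 77.34°
zero (s+2000): 2000 + j2497 → |·| = √(2000²+2497²) = √10235009 ≈ 3199.2, ∠ = arctan(2497/2000) ≈ 51.31°
pole (s+1): 1 + j2497 → |·| = √(1²+2497²) = √6235010 ≈ 2497, ∠ = arctan(2497/1) ≈ 89.98°
pole (s+8): 8 + j2497 → |·| = √(8²+2497²) = √6235073 ≈ 2497, ∠ = arctan(2497/8) ≈ 89.82°
pole at origin: |s| = 2497, ∠ = 90.00° (in denominator)
|H| = 20 · 8.1874e+06 / 1.5569e+10 ≈ 0.010518
Gain = 20 log₁₀(0.010518) ≈ -39.56 dB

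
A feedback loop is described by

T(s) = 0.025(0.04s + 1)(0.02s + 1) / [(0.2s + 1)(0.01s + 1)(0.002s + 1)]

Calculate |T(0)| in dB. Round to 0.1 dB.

-32.0 dB

T(0) = 0.025 · 1 / 1 = 0.025
20 log₁₀(0.025) ≈ -32.04 dB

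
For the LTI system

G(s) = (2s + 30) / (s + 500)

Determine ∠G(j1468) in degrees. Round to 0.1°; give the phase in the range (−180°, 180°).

Substitute s = j1468:
Numerator: 2(j1468) + 30 = 30 + j2936
Denominator: (j1468) + 500 = 500 + j1468
|N| = √(30² + 2936²) ≈ 2936.2, ∠N ≈ 89.41°
|D| = √(500² + 1468²) ≈ 1550.8, ∠D ≈ 71.19°
∠G = 89.41° − 71.19° = 18.22°

18.2°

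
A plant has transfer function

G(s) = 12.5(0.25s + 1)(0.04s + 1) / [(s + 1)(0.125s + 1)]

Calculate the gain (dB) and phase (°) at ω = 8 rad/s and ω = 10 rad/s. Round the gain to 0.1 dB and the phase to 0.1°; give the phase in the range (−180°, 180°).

At ω = 8 rad/s:
zero (1 + j8·0.25) = 1 + j2 → |·| ≈ 2.2361, ∠ ≈ 63.43°
zero (1 + j8·0.04) = 1 + j0.32 → |·| ≈ 1.05, ∠ ≈ 17.74°
pole (1 + j8·1) = 1 + j8 → |·| ≈ 8.0623, ∠ ≈ 82.87°
pole (1 + j8·0.125) = 1 + j1 → |·| ≈ 1.4142, ∠ ≈ 45.00°
|G| = 12.5 · 2.2361 · 1.05 / (8.0623 · 1.4142) ≈ 2.5741
Gain = 20 log₁₀(2.5741) ≈ 8.21 dB
∠G = (63.43° + 17.74°) − (82.87° + 45.00°) = -46.70°

At ω = 10 rad/s:
zero (1 + j10·0.25) = 1 + j2.5 → |·| ≈ 2.6926, ∠ ≈ 68.20°
zero (1 + j10·0.04) = 1 + j0.4 → |·| ≈ 1.077, ∠ ≈ 21.80°
pole (1 + j10·1) = 1 + j10 → |·| ≈ 10.05, ∠ ≈ 84.29°
pole (1 + j10·0.125) = 1 + j1.25 → |·| ≈ 1.6008, ∠ ≈ 51.34°
|G| = 12.5 · 2.6926 · 1.077 / (10.05 · 1.6008) ≈ 2.2532
Gain = 20 log₁₀(2.2532) ≈ 7.06 dB
∠G = (68.20° + 21.80°) − (84.29° + 51.34°) = -45.63°

ω = 8: 8.2 dB, -46.7°; ω = 10: 7.1 dB, -45.6°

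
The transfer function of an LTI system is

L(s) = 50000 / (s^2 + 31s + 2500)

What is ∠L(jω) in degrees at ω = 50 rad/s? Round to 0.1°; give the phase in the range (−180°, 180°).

-90.0°

At s = jω = j50:
quadratic: (j50)² + 31·j50 + 2500 = 0 + j1550 → |·| ≈ 1550, ∠ ≈ 90.00°
∠L = 0.00° − 90.00° = -90.00°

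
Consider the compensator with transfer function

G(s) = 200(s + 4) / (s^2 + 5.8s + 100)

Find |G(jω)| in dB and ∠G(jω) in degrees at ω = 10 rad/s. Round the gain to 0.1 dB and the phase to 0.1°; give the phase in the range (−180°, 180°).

31.4 dB, -21.8°

At s = jω = j10:
zero (s+4): 4 + j10 → |·| = √(4²+10²) = √116 ≈ 10.77, ∠ = arctan(10/4) ≈ 68.20°
quadratic: (j10)² + 5.8·j10 + 100 = 0 + j58 → |·| ≈ 58, ∠ ≈ 90.00°
|G| = 200 · 10.77 / 58 ≈ 37.138
Gain = 20 log₁₀(37.138) ≈ 31.40 dB
∠G = 68.20° − 90.00° = -21.80°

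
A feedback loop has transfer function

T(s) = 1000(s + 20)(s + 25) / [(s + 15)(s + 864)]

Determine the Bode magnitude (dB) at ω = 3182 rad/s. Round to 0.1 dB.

59.7 dB

At s = jω = j3182:
zero (s+20): 20 + j3182 → |·| = √(20²+3182²) = √10125524 ≈ 3182.1, ∠ = arctan(3182/20) ≈ 89.64°
zero (s+25): 25 + j3182 → |·| = √(25²+3182²) = √10125749 ≈ 3182.1, ∠ = arctan(3182/25) ≈ 89.55°
pole (s+15): 15 + j3182 → |·| = √(15²+3182²) = √10125349 ≈ 3182, ∠ = arctan(3182/15) ≈ 89.73°
pole (s+864): 864 + j3182 → |·| = √(864²+3182²) = √10871620 ≈ 3297.2, ∠ = arctan(3182/864) ≈ 74.81°
|T| = 1000 · 1.0126e+07 / 1.0492e+07 ≈ 965.12
Gain = 20 log₁₀(965.12) ≈ 59.69 dB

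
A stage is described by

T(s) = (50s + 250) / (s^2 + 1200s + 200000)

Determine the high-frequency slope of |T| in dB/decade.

Each pole contributes −20 dB/decade at high frequency; each zero contributes +20 dB/decade.
Net: 1 zero(s) − 2 pole(s) → -20 dB/decade.

-20 dB/decade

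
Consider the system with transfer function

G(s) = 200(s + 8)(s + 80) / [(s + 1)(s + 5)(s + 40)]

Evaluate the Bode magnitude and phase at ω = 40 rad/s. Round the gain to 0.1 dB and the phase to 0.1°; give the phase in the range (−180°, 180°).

At s = jω = j40:
zero (s+8): 8 + j40 → |·| = √(8²+40²) = √1664 ≈ 40.792, ∠ = arctan(40/8) ≈ 78.69°
zero (s+80): 80 + j40 → |·| = √(80²+40²) = √8000 ≈ 89.443, ∠ = arctan(40/80) ≈ 26.57°
pole (s+1): 1 + j40 → |·| = √(1²+40²) = √1601 ≈ 40.012, ∠ = arctan(40/1) ≈ 88.57°
pole (s+5): 5 + j40 → |·| = √(5²+40²) = √1625 ≈ 40.311, ∠ = arctan(40/5) ≈ 82.87°
pole (s+40): 40 + j40 → |·| = √(40²+40²) = √3200 ≈ 56.569, ∠ = arctan(40/40) ≈ 45.00°
|G| = 200 · 3648.6 / 91241 ≈ 7.9977
Gain = 20 log₁₀(7.9977) ≈ 18.06 dB
∠G = 105.26° − 216.44° = -111.18°

18.1 dB, -111.2°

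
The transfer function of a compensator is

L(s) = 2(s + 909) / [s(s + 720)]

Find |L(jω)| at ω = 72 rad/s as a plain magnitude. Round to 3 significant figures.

At s = jω = j72:
zero (s+909): 909 + j72 → |·| = √(909²+72²) = √831465 ≈ 911.85, ∠ = arctan(72/909) ≈ 4.53°
pole (s+720): 720 + j72 → |·| = √(720²+72²) = √523584 ≈ 723.59, ∠ = arctan(72/720) ≈ 5.71°
pole at origin: |s| = 72, ∠ = 90.00° (in denominator)
|L| = 2 · 911.85 / 52098 ≈ 0.035005

0.0350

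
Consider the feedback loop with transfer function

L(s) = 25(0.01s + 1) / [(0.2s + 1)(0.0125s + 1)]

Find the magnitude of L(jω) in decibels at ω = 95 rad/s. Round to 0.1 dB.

At ω = 95 rad/s:
zero (1 + j95·0.01) = 1 + j0.95 → |·| ≈ 1.3793, ∠ ≈ 43.53°
pole (1 + j95·0.2) = 1 + j19 → |·| ≈ 19.026, ∠ ≈ 86.99°
pole (1 + j95·0.0125) = 1 + j1.1875 → |·| ≈ 1.5525, ∠ ≈ 49.90°
|L| = 25 · 1.3793 / (19.026 · 1.5525) ≈ 1.1674
Gain = 20 log₁₀(1.1674) ≈ 1.34 dB

1.3 dB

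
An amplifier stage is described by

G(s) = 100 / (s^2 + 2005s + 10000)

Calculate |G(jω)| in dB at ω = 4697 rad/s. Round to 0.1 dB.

-107.6 dB

Substitute s = j4697:
Numerator: 100 = 100 + j0
Denominator: (j4697)^2 + 2005(j4697) + 10000 = -22051809 + j9417485
|N| = √(100² + 0²) ≈ 100, ∠N ≈ 0.00°
|D| = √(22051809² + 9417485²) ≈ 2.3979e+07, ∠D ≈ 156.87°
|G| = 100 / 2.3979e+07 ≈ 4.1703e-06
Gain = 20 log₁₀(4.1703e-06) ≈ -107.60 dB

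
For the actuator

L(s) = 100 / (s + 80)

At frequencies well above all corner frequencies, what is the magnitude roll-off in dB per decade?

Each pole contributes −20 dB/decade at high frequency; each zero contributes +20 dB/decade.
Net: 0 zero(s) − 1 pole(s) → -20 dB/decade.

-20 dB/decade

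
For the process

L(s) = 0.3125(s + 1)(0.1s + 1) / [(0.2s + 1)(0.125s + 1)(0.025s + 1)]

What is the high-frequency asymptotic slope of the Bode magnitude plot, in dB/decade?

Each pole contributes −20 dB/decade at high frequency; each zero contributes +20 dB/decade.
Net: 2 zero(s) − 3 pole(s) → -20 dB/decade.

-20 dB/decade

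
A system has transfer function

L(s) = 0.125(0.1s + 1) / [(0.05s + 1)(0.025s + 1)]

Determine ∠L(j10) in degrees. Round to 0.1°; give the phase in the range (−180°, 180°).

4.4°

At ω = 10 rad/s:
zero (1 + j10·0.1) = 1 + j1 → |·| ≈ 1.4142, ∠ ≈ 45.00°
pole (1 + j10·0.05) = 1 + j0.5 → |·| ≈ 1.118, ∠ ≈ 26.57°
pole (1 + j10·0.025) = 1 + j0.25 → |·| ≈ 1.0308, ∠ ≈ 14.04°
∠L = (45.00°) − (26.57° + 14.04°) = 4.39°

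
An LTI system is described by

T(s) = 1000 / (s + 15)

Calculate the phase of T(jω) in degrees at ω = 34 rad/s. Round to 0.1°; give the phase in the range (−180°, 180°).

-66.2°

Substitute s = j34:
Numerator: 1000 = 1000 + j0
Denominator: (j34) + 15 = 15 + j34
|N| = √(1000² + 0²) ≈ 1000, ∠N ≈ 0.00°
|D| = √(15² + 34²) ≈ 37.162, ∠D ≈ 66.19°
∠T = 0.00° − 66.19° = -66.19°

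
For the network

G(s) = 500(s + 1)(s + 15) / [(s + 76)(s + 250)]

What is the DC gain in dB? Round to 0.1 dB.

-8.1 dB

G(0) = 500·1·15 / (76·250) ≈ 0.39474
20 log₁₀(0.39474) ≈ -8.07 dB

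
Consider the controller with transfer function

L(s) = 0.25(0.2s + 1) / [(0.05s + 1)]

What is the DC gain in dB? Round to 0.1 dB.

L(0) = 0.25 · 1 / 1 = 0.25
20 log₁₀(0.25) ≈ -12.04 dB

-12.0 dB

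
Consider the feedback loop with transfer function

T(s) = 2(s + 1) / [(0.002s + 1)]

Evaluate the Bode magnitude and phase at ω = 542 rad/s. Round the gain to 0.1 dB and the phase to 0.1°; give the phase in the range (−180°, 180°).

57.3 dB, 42.6°

At ω = 542 rad/s:
zero (1 + j542·1) = 1 + j542 → |·| ≈ 542, ∠ ≈ 89.89°
pole (1 + j542·0.002) = 1 + j1.084 → |·| ≈ 1.4748, ∠ ≈ 47.31°
|T| = 2 · 542 / (1.4748) ≈ 735.01
Gain = 20 log₁₀(735.01) ≈ 57.33 dB
∠T = (89.89°) − (47.31°) = 42.58°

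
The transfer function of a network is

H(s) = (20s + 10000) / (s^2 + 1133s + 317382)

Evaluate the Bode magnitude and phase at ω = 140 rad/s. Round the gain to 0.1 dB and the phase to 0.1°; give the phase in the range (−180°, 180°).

-30.2 dB, -12.4°

Substitute s = j140:
Numerator: 20(j140) + 10000 = 10000 + j2800
Denominator: (j140)^2 + 1133(j140) + 317382 = 297782 + j158620
|N| = √(10000² + 2800²) ≈ 10385, ∠N ≈ 15.64°
|D| = √(297782² + 158620²) ≈ 3.3739e+05, ∠D ≈ 28.04°
|H| = 10385 / 3.3739e+05 ≈ 0.03078
Gain = 20 log₁₀(0.03078) ≈ -30.23 dB
∠H = 15.64° − 28.04° = -12.40°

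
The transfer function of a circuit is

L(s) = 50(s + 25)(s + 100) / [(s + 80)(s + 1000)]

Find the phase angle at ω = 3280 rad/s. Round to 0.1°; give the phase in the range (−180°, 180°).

16.2°

At s = jω = j3280:
zero (s+25): 25 + j3280 → |·| = √(25²+3280²) = √10759025 ≈ 3280.1, ∠ = arctan(3280/25) ≈ 89.56°
zero (s+100): 100 + j3280 → |·| = √(100²+3280²) = √10768400 ≈ 3281.5, ∠ = arctan(3280/100) ≈ 88.25°
pole (s+80): 80 + j3280 → |·| = √(80²+3280²) = √10764800 ≈ 3281, ∠ = arctan(3280/80) ≈ 88.60°
pole (s+1000): 1000 + j3280 → |·| = √(1000²+3280²) = √11758400 ≈ 3429.1, ∠ = arctan(3280/1000) ≈ 73.04°
∠L = 177.81° − 161.64° = 16.17°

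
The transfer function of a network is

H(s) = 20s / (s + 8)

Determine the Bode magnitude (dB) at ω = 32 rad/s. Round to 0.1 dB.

At s = jω = j32:
zero at origin: s = j32 → |·| = 32, ∠ = 90.00°
pole (s+8): 8 + j32 → |·| = √(8²+32²) = √1088 ≈ 32.985, ∠ = arctan(32/8) ≈ 75.96°
|H| = 20 · 32 / 32.985 ≈ 19.403
Gain = 20 log₁₀(19.403) ≈ 25.76 dB

25.8 dB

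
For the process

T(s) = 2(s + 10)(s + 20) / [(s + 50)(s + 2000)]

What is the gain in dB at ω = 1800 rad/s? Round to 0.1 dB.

At s = jω = j1800:
zero (s+10): 10 + j1800 → |·| = √(10²+1800²) = √3240100 ≈ 1800, ∠ = arctan(1800/10) ≈ 89.68°
zero (s+20): 20 + j1800 → |·| = √(20²+1800²) = √3240400 ≈ 1800.1, ∠ = arctan(1800/20) ≈ 89.36°
pole (s+50): 50 + j1800 → |·| = √(50²+1800²) = √3242500 ≈ 1800.7, ∠ = arctan(1800/50) ≈ 88.41°
pole (s+2000): 2000 + j1800 → |·| = √(2000²+1800²) = √7240000 ≈ 2690.7, ∠ = arctan(1800/2000) ≈ 41.99°
|T| = 2 · 3.2402e+06 / 4.8451e+06 ≈ 1.3375
Gain = 20 log₁₀(1.3375) ≈ 2.53 dB

2.5 dB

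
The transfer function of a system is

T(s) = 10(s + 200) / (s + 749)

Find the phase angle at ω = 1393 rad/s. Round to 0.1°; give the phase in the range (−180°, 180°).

At s = jω = j1393:
zero (s+200): 200 + j1393 → |·| = √(200²+1393²) = √1980449 ≈ 1407.3, ∠ = arctan(1393/200) ≈ 81.83°
pole (s+749): 749 + j1393 → |·| = √(749²+1393²) = √2501450 ≈ 1581.6, ∠ = arctan(1393/749) ≈ 61.73°
∠T = 81.83° − 61.73° = 20.10°

20.1°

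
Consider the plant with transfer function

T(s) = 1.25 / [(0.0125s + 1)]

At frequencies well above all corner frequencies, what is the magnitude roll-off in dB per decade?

-20 dB/decade

Each pole contributes −20 dB/decade at high frequency; each zero contributes +20 dB/decade.
Net: 0 zero(s) − 1 pole(s) → -20 dB/decade.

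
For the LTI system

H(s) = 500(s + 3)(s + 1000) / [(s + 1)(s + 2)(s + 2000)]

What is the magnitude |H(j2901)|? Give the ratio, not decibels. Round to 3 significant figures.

0.150

At s = jω = j2901:
zero (s+3): 3 + j2901 → |·| = √(3²+2901²) = √8415810 ≈ 2901, ∠ = arctan(2901/3) ≈ 89.94°
zero (s+1000): 1000 + j2901 → |·| = √(1000²+2901²) = √9415801 ≈ 3068.5, ∠ = arctan(2901/1000) ≈ 70.98°
pole (s+1): 1 + j2901 → |·| = √(1²+2901²) = √8415802 ≈ 2901, ∠ = arctan(2901/1) ≈ 89.98°
pole (s+2): 2 + j2901 → |·| = √(2²+2901²) = √8415805 ≈ 2901, ∠ = arctan(2901/2) ≈ 89.96°
pole (s+2000): 2000 + j2901 → |·| = √(2000²+2901²) = √12415801 ≈ 3523.6, ∠ = arctan(2901/2000) ≈ 55.42°
|H| = 500 · 8.9017e+06 / 2.9654e+10 ≈ 0.15009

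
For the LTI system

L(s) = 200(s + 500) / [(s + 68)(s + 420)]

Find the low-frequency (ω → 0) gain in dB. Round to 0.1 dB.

L(0) = 200·500 / (68·420) ≈ 3.5014
20 log₁₀(3.5014) ≈ 10.88 dB

10.9 dB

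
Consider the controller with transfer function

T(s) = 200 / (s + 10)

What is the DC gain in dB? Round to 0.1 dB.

26.0 dB

T(0) = 200 / (10) = 20
20 log₁₀(20) ≈ 26.02 dB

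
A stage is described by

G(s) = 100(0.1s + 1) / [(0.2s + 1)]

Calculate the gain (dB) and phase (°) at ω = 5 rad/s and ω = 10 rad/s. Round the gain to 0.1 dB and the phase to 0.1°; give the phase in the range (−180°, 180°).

ω = 5: 38.0 dB, -18.4°; ω = 10: 36.0 dB, -18.4°

At ω = 5 rad/s:
zero (1 + j5·0.1) = 1 + j0.5 → |·| ≈ 1.118, ∠ ≈ 26.57°
pole (1 + j5·0.2) = 1 + j1 → |·| ≈ 1.4142, ∠ ≈ 45.00°
|G| = 100 · 1.118 / (1.4142) ≈ 79.055
Gain = 20 log₁₀(79.055) ≈ 37.96 dB
∠G = (26.57°) − (45.00°) = -18.43°

At ω = 10 rad/s:
zero (1 + j10·0.1) = 1 + j1 → |·| ≈ 1.4142, ∠ ≈ 45.00°
pole (1 + j10·0.2) = 1 + j2 → |·| ≈ 2.2361, ∠ ≈ 63.43°
|G| = 100 · 1.4142 / (2.2361) ≈ 63.244
Gain = 20 log₁₀(63.244) ≈ 36.02 dB
∠G = (45.00°) − (63.43°) = -18.43°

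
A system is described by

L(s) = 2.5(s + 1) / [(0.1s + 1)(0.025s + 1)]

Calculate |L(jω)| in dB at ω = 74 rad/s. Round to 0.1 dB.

21.4 dB

At ω = 74 rad/s:
zero (1 + j74·1) = 1 + j74 → |·| ≈ 74.007, ∠ ≈ 89.23°
pole (1 + j74·0.1) = 1 + j7.4 → |·| ≈ 7.4673, ∠ ≈ 82.30°
pole (1 + j74·0.025) = 1 + j1.85 → |·| ≈ 2.103, ∠ ≈ 61.61°
|L| = 2.5 · 74.007 / (7.4673 · 2.103) ≈ 11.782
Gain = 20 log₁₀(11.782) ≈ 21.42 dB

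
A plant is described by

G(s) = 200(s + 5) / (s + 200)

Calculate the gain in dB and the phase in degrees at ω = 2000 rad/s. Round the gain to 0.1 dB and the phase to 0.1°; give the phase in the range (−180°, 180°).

46.0 dB, 5.6°

At s = jω = j2000:
zero (s+5): 5 + j2000 → |·| = √(5²+2000²) = √4000025 ≈ 2000, ∠ = arctan(2000/5) ≈ 89.86°
pole (s+200): 200 + j2000 → |·| = √(200²+2000²) = √4040000 ≈ 2010, ∠ = arctan(2000/200) ≈ 84.29°
|G| = 200 · 2000 / 2010 ≈ 199
Gain = 20 log₁₀(199) ≈ 45.98 dB
∠G = 89.86° − 84.29° = 5.57°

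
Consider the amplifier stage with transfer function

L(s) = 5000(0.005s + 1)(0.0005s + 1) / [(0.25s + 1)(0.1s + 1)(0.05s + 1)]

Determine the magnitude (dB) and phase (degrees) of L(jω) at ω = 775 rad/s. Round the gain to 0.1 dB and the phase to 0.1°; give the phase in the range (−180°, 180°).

At ω = 775 rad/s:
zero (1 + j775·0.005) = 1 + j3.875 → |·| ≈ 4.002, ∠ ≈ 75.53°
zero (1 + j775·0.0005) = 1 + j0.3875 → |·| ≈ 1.0725, ∠ ≈ 21.18°
pole (1 + j775·0.25) = 1 + j193.75 → |·| ≈ 193.75, ∠ ≈ 89.70°
pole (1 + j775·0.1) = 1 + j77.5 → |·| ≈ 77.506, ∠ ≈ 89.26°
pole (1 + j775·0.05) = 1 + j38.75 → |·| ≈ 38.763, ∠ ≈ 88.52°
|L| = 5000 · 4.002 · 1.0725 / (193.75 · 77.506 · 38.763) ≈ 0.036868
Gain = 20 log₁₀(0.036868) ≈ -28.67 dB
∠L = (75.53° + 21.18°) − (89.70° + 89.26° + 88.52°) = -170.77°

-28.7 dB, -170.8°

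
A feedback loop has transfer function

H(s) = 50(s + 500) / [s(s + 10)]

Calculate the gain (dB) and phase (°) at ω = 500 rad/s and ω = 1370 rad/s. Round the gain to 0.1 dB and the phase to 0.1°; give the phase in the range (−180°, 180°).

ω = 500: -17.0 dB, -133.9°; ω = 1370: -28.2 dB, -109.6°

At s = jω = j500:
zero (s+500): 500 + j500 → |·| = √(500²+500²) = √500000 ≈ 707.11, ∠ = arctan(500/500) ≈ 45.00°
pole (s+10): 10 + j500 → |·| = √(10²+500²) = √250100 ≈ 500.1, ∠ = arctan(500/10) ≈ 88.85°
pole at origin: |s| = 500, ∠ = 90.00° (in denominator)
|H| = 50 · 707.11 / 2.5005e+05 ≈ 0.14139
Gain = 20 log₁₀(0.14139) ≈ -16.99 dB
∠H = 45.00° − 178.85° = -133.85°

At s = jω = j1370:
zero (s+500): 500 + j1370 → |·| = √(500²+1370²) = √2126900 ≈ 1458.4, ∠ = arctan(1370/500) ≈ 69.95°
pole (s+10): 10 + j1370 → |·| = √(10²+1370²) = √1877000 ≈ 1370, ∠ = arctan(1370/10) ≈ 89.58°
pole at origin: |s| = 1370, ∠ = 90.00° (in denominator)
|H| = 50 · 1458.4 / 1.8769e+06 ≈ 0.038851
Gain = 20 log₁₀(0.038851) ≈ -28.21 dB
∠H = 69.95° − 179.58° = -109.63°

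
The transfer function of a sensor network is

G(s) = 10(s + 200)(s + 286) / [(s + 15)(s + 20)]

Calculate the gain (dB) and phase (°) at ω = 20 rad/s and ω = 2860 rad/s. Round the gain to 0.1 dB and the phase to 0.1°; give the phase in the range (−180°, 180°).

At s = jω = j20:
zero (s+200): 200 + j20 → |·| = √(200²+20²) = √40400 ≈ 201, ∠ = arctan(20/200) ≈ 5.71°
zero (s+286): 286 + j20 → |·| = √(286²+20²) = √82196 ≈ 286.7, ∠ = arctan(20/286) ≈ 4.00°
pole (s+15): 15 + j20 → |·| = √(15²+20²) = √625 ≈ 25, ∠ = arctan(20/15) ≈ 53.13°
pole (s+20): 20 + j20 → |·| = √(20²+20²) = √800 ≈ 28.284, ∠ = arctan(20/20) ≈ 45.00°
|G| = 10 · 57627 / 707.1 ≈ 814.98
Gain = 20 log₁₀(814.98) ≈ 58.22 dB
∠G = 9.71° − 98.13° = -88.42°

At s = jω = j2860:
zero (s+200): 200 + j2860 → |·| = √(200²+2860²) = √8219600 ≈ 2867, ∠ = arctan(2860/200) ≈ 86.00°
zero (s+286): 286 + j2860 → |·| = √(286²+2860²) = √8261396 ≈ 2874.3, ∠ = arctan(2860/286) ≈ 84.29°
pole (s+15): 15 + j2860 → |·| = √(15²+2860²) = √8179825 ≈ 2860, ∠ = arctan(2860/15) ≈ 89.70°
pole (s+20): 20 + j2860 → |·| = √(20²+2860²) = √8180000 ≈ 2860.1, ∠ = arctan(2860/20) ≈ 89.60°
|G| = 10 · 8.2406e+06 / 8.1799e+06 ≈ 10.074
Gain = 20 log₁₀(10.074) ≈ 20.06 dB
∠G = 170.29° − 179.30° = -9.01°

ω = 20: 58.2 dB, -88.4°; ω = 2860: 20.1 dB, -9.0°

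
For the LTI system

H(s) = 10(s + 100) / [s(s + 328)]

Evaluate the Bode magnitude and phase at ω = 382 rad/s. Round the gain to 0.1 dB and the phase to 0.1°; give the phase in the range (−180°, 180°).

-33.8 dB, -64.0°

At s = jω = j382:
zero (s+100): 100 + j382 → |·| = √(100²+382²) = √155924 ≈ 394.87, ∠ = arctan(382/100) ≈ 75.33°
pole (s+328): 328 + j382 → |·| = √(328²+382²) = √253508 ≈ 503.5, ∠ = arctan(382/328) ≈ 49.35°
pole at origin: |s| = 382, ∠ = 90.00° (in denominator)
|H| = 10 · 394.87 / 1.9234e+05 ≈ 0.02053
Gain = 20 log₁₀(0.02053) ≈ -33.75 dB
∠H = 75.33° − 139.35° = -64.02°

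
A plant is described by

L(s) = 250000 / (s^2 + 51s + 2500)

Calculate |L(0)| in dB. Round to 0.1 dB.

L(0) = 250000 / 2500 = 100
20 log₁₀(100) ≈ 40.00 dB

40.0 dB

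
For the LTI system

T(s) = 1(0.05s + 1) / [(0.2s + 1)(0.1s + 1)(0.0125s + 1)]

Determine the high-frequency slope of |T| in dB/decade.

Each pole contributes −20 dB/decade at high frequency; each zero contributes +20 dB/decade.
Net: 1 zero(s) − 3 pole(s) → -40 dB/decade.

-40 dB/decade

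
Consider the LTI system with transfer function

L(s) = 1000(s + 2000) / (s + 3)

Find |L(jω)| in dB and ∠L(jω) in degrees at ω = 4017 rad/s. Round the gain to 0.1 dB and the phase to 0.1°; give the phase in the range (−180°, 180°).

At s = jω = j4017:
zero (s+2000): 2000 + j4017 → |·| = √(2000²+4017²) = √20136289 ≈ 4487.3, ∠ = arctan(4017/2000) ≈ 63.53°
pole (s+3): 3 + j4017 → |·| = √(3²+4017²) = √16136298 ≈ 4017, ∠ = arctan(4017/3) ≈ 89.96°
|L| = 1000 · 4487.3 / 4017 ≈ 1117.1
Gain = 20 log₁₀(1117.1) ≈ 60.96 dB
∠L = 63.53° − 89.96° = -26.43°

61.0 dB, -26.4°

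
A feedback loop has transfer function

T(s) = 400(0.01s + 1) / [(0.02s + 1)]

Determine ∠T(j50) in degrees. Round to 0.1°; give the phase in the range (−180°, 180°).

-18.4°

At ω = 50 rad/s:
zero (1 + j50·0.01) = 1 + j0.5 → |·| ≈ 1.118, ∠ ≈ 26.57°
pole (1 + j50·0.02) = 1 + j1 → |·| ≈ 1.4142, ∠ ≈ 45.00°
∠T = (26.57°) − (45.00°) = -18.43°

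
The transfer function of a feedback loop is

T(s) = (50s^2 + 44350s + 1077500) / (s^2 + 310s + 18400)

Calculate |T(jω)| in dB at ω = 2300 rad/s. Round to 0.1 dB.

Substitute s = j2300:
Numerator: 50(j2300)^2 + 44350(j2300) + 1077500 = -263422500 + j102005000
Denominator: (j2300)^2 + 310(j2300) + 18400 = -5271600 + j713000
|N| = √(263422500² + 102005000²) ≈ 2.8248e+08, ∠N ≈ 158.83°
|D| = √(5271600² + 713000²) ≈ 5.3196e+06, ∠D ≈ 172.30°
|T| = 2.8248e+08 / 5.3196e+06 ≈ 53.102
Gain = 20 log₁₀(53.102) ≈ 34.50 dB

34.5 dB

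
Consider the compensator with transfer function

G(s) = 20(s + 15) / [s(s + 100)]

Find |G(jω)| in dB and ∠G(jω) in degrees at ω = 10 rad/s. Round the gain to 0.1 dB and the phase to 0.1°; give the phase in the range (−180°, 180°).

At s = jω = j10:
zero (s+15): 15 + j10 → |·| = √(15²+10²) = √325 ≈ 18.028, ∠ = arctan(10/15) ≈ 33.69°
pole (s+100): 100 + j10 → |·| = √(100²+10²) = √10100 ≈ 100.5, ∠ = arctan(10/100) ≈ 5.71°
pole at origin: |s| = 10, ∠ = 90.00° (in denominator)
|G| = 20 · 18.028 / 1005 ≈ 0.35877
Gain = 20 log₁₀(0.35877) ≈ -8.90 dB
∠G = 33.69° − 95.71° = -62.02°

-8.9 dB, -62.0°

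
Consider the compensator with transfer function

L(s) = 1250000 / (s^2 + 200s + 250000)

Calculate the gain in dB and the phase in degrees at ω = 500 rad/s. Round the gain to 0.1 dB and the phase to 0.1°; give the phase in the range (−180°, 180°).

At s = jω = j500:
quadratic: (j500)² + 200·j500 + 250000 = 0 + j100000 → |·| ≈ 1e+05, ∠ ≈ 90.00°
|L| = 1250000 / 1e+05 ≈ 12.5
Gain = 20 log₁₀(12.5) ≈ 21.94 dB
∠L = 0.00° − 90.00° = -90.00°

21.9 dB, -90.0°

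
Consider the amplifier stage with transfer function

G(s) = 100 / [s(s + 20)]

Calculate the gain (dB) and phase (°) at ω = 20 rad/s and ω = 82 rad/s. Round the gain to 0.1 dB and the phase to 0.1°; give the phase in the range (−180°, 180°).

ω = 20: -15.1 dB, -135.0°; ω = 82: -36.8 dB, -166.3°

At s = jω = j20:
pole (s+20): 20 + j20 → |·| = √(20²+20²) = √800 ≈ 28.284, ∠ = arctan(20/20) ≈ 45.00°
pole at origin: |s| = 20, ∠ = 90.00° (in denominator)
|G| = 100 / 565.68 ≈ 0.17678
Gain = 20 log₁₀(0.17678) ≈ -15.05 dB
∠G = 0.00° − 135.00° = -135.00°

At s = jω = j82:
pole (s+20): 20 + j82 → |·| = √(20²+82²) = √7124 ≈ 84.404, ∠ = arctan(82/20) ≈ 76.29°
pole at origin: |s| = 82, ∠ = 90.00° (in denominator)
|G| = 100 / 6921.1 ≈ 0.014449
Gain = 20 log₁₀(0.014449) ≈ -36.80 dB
∠G = 0.00° − 166.29° = -166.29°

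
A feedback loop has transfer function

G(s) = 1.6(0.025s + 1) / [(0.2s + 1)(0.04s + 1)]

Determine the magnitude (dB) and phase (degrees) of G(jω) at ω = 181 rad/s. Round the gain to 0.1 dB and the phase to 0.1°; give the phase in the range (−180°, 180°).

-31.1 dB, -93.0°

At ω = 181 rad/s:
zero (1 + j181·0.025) = 1 + j4.525 → |·| ≈ 4.6342, ∠ ≈ 77.54°
pole (1 + j181·0.2) = 1 + j36.2 → |·| ≈ 36.214, ∠ ≈ 88.42°
pole (1 + j181·0.04) = 1 + j7.24 → |·| ≈ 7.3087, ∠ ≈ 82.14°
|G| = 1.6 · 4.6342 / (36.214 · 7.3087) ≈ 0.028014
Gain = 20 log₁₀(0.028014) ≈ -31.05 dB
∠G = (77.54°) − (88.42° + 82.14°) = -93.02°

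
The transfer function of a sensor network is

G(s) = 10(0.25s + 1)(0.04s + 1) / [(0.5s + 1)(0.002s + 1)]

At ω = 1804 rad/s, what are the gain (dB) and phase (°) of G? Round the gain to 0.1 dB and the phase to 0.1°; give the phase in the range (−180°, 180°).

39.7 dB, 14.6°

At ω = 1804 rad/s:
zero (1 + j1804·0.25) = 1 + j451 → |·| ≈ 451, ∠ ≈ 89.87°
zero (1 + j1804·0.04) = 1 + j72.16 → |·| ≈ 72.167, ∠ ≈ 89.21°
pole (1 + j1804·0.5) = 1 + j902 → |·| ≈ 902, ∠ ≈ 89.94°
pole (1 + j1804·0.002) = 1 + j3.608 → |·| ≈ 3.744, ∠ ≈ 74.51°
|G| = 10 · 451 · 72.167 / (902 · 3.744) ≈ 96.377
Gain = 20 log₁₀(96.377) ≈ 39.68 dB
∠G = (89.87° + 89.21°) − (89.94° + 74.51°) = 14.63°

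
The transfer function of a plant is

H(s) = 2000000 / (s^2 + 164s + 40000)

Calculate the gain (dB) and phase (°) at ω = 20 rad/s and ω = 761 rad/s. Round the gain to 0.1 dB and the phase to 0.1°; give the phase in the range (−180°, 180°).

ω = 20: 34.0 dB, -4.7°; ω = 761: 11.2 dB, -167.0°

At s = jω = j20:
quadratic: (j20)² + 164·j20 + 40000 = 39600 + j3280 → |·| ≈ 39736, ∠ ≈ 4.73°
|H| = 2000000 / 39736 ≈ 50.332
Gain = 20 log₁₀(50.332) ≈ 34.04 dB
∠H = 0.00° − 4.73° = -4.73°

At s = jω = j761:
quadratic: (j761)² + 164·j761 + 40000 = -539121 + j124804 → |·| ≈ 5.5338e+05, ∠ ≈ 166.97°
|H| = 2000000 / 5.5338e+05 ≈ 3.6142
Gain = 20 log₁₀(3.6142) ≈ 11.16 dB
∠H = 0.00° − 166.97° = -166.97°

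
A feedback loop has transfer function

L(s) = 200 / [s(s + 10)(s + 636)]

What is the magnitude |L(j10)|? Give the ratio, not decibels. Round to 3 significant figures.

At s = jω = j10:
pole (s+10): 10 + j10 → |·| = √(10²+10²) = √200 ≈ 14.142, ∠ = arctan(10/10) ≈ 45.00°
pole (s+636): 636 + j10 → |·| = √(636²+10²) = √404596 ≈ 636.08, ∠ = arctan(10/636) ≈ 0.90°
pole at origin: |s| = 10, ∠ = 90.00° (in denominator)
|L| = 200 / 89954 ≈ 0.0022234

0.00222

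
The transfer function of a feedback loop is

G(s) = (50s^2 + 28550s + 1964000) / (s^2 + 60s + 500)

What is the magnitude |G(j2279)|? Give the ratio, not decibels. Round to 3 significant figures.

51.2

Substitute s = j2279:
Numerator: 50(j2279)^2 + 28550(j2279) + 1964000 = -257728050 + j65065450
Denominator: (j2279)^2 + 60(j2279) + 500 = -5193341 + j136740
|N| = √(257728050² + 65065450²) ≈ 2.6581e+08, ∠N ≈ 165.83°
|D| = √(5193341² + 136740²) ≈ 5.1951e+06, ∠D ≈ 178.49°
|G| = 2.6581e+08 / 5.1951e+06 ≈ 51.166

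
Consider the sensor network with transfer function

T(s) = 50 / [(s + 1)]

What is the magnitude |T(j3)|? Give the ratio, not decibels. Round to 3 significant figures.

15.8

At ω = 3 rad/s:
pole (1 + j3·1) = 1 + j3 → |·| ≈ 3.1623, ∠ ≈ 71.57°
|T| = 50 · 1 / (3.1623) ≈ 15.811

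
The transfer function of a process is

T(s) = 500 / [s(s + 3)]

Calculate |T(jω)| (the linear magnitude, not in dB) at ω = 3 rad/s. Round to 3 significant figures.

39.3

At s = jω = j3:
pole (s+3): 3 + j3 → |·| = √(3²+3²) = √18 ≈ 4.2426, ∠ = arctan(3/3) ≈ 45.00°
pole at origin: |s| = 3, ∠ = 90.00° (in denominator)
|T| = 500 / 12.728 ≈ 39.283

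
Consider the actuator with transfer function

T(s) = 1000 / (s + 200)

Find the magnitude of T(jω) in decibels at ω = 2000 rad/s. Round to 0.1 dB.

Substitute s = j2000:
Numerator: 1000 = 1000 + j0
Denominator: (j2000) + 200 = 200 + j2000
|N| = √(1000² + 0²) ≈ 1000, ∠N ≈ 0.00°
|D| = √(200² + 2000²) ≈ 2010, ∠D ≈ 84.29°
|T| = 1000 / 2010 ≈ 0.49751
Gain = 20 log₁₀(0.49751) ≈ -6.06 dB

-6.1 dB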